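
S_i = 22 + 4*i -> [22, 26, 30, 34, 38]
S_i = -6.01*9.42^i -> [-6.01, -56.61, -533.31, -5023.74, -47323.63]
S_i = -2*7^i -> [-2, -14, -98, -686, -4802]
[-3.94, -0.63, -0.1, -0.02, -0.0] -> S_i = -3.94*0.16^i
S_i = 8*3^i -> [8, 24, 72, 216, 648]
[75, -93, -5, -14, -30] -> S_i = Random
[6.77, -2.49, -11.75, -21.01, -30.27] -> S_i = 6.77 + -9.26*i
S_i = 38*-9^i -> [38, -342, 3078, -27702, 249318]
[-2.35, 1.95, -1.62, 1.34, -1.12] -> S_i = -2.35*(-0.83)^i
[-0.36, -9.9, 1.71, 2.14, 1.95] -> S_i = Random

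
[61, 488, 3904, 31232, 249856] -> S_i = 61*8^i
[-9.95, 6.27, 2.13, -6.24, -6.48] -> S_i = Random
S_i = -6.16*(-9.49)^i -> [-6.16, 58.46, -554.77, 5264.77, -49962.66]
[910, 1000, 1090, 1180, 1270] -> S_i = 910 + 90*i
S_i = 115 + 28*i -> [115, 143, 171, 199, 227]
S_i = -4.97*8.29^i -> [-4.97, -41.2, -341.56, -2831.52, -23473.32]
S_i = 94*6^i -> [94, 564, 3384, 20304, 121824]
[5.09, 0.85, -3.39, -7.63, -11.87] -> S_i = 5.09 + -4.24*i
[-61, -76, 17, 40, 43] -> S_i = Random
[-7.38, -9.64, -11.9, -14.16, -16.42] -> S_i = -7.38 + -2.26*i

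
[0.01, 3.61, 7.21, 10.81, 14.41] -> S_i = 0.01 + 3.60*i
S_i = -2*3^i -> [-2, -6, -18, -54, -162]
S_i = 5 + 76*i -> [5, 81, 157, 233, 309]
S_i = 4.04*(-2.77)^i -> [4.04, -11.19, 31.0, -85.87, 237.85]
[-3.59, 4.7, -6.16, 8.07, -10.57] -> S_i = -3.59*(-1.31)^i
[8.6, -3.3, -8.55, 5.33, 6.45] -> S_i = Random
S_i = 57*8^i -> [57, 456, 3648, 29184, 233472]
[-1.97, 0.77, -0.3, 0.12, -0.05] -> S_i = -1.97*(-0.39)^i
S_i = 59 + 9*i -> [59, 68, 77, 86, 95]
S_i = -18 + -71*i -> [-18, -89, -160, -231, -302]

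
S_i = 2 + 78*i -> [2, 80, 158, 236, 314]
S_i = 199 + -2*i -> [199, 197, 195, 193, 191]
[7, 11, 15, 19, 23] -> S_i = 7 + 4*i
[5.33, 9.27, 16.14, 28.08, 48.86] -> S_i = 5.33*1.74^i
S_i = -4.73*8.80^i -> [-4.73, -41.62, -366.29, -3223.36, -28365.59]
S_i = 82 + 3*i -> [82, 85, 88, 91, 94]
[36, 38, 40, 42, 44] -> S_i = 36 + 2*i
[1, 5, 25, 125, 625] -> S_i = 1*5^i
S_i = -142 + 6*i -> [-142, -136, -130, -124, -118]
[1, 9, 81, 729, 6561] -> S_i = 1*9^i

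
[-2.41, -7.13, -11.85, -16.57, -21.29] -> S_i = -2.41 + -4.72*i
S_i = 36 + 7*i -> [36, 43, 50, 57, 64]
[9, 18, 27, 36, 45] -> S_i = 9 + 9*i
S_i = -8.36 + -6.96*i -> [-8.36, -15.32, -22.28, -29.24, -36.2]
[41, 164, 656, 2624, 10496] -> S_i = 41*4^i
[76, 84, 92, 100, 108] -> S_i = 76 + 8*i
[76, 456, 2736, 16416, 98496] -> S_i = 76*6^i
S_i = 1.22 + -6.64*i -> [1.22, -5.42, -12.06, -18.7, -25.34]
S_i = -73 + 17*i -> [-73, -56, -39, -22, -5]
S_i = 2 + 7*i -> [2, 9, 16, 23, 30]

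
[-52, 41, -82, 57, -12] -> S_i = Random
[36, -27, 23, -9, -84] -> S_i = Random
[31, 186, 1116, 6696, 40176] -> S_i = 31*6^i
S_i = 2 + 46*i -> [2, 48, 94, 140, 186]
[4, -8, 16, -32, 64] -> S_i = 4*-2^i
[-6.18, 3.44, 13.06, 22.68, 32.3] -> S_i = -6.18 + 9.62*i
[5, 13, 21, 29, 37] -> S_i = 5 + 8*i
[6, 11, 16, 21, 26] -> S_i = 6 + 5*i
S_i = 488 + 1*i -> [488, 489, 490, 491, 492]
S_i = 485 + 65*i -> [485, 550, 615, 680, 745]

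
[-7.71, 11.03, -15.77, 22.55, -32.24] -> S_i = -7.71*(-1.43)^i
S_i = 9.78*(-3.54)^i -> [9.78, -34.62, 122.56, -433.86, 1535.86]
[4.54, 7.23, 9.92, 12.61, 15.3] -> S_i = 4.54 + 2.69*i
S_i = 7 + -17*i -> [7, -10, -27, -44, -61]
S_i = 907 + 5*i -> [907, 912, 917, 922, 927]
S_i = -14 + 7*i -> [-14, -7, 0, 7, 14]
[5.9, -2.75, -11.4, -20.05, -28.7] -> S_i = 5.90 + -8.65*i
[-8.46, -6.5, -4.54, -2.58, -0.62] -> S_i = -8.46 + 1.96*i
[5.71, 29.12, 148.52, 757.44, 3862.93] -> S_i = 5.71*5.10^i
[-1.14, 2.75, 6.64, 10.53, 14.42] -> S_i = -1.14 + 3.89*i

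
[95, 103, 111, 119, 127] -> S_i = 95 + 8*i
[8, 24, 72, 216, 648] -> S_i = 8*3^i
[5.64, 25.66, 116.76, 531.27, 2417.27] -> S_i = 5.64*4.55^i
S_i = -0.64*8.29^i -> [-0.64, -5.31, -43.98, -364.62, -3022.72]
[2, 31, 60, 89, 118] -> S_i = 2 + 29*i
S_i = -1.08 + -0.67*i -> [-1.08, -1.75, -2.42, -3.09, -3.76]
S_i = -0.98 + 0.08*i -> [-0.98, -0.9, -0.82, -0.74, -0.66]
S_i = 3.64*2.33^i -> [3.64, 8.48, 19.76, 46.04, 107.28]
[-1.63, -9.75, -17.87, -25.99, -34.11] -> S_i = -1.63 + -8.12*i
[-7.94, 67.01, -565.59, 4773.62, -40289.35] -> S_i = -7.94*(-8.44)^i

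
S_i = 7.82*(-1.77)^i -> [7.82, -13.84, 24.5, -43.36, 76.75]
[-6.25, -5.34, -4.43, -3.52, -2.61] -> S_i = -6.25 + 0.91*i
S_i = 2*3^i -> [2, 6, 18, 54, 162]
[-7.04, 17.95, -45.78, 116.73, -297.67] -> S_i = -7.04*(-2.55)^i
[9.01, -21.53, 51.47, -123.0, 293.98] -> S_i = 9.01*(-2.39)^i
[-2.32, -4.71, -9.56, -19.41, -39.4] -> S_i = -2.32*2.03^i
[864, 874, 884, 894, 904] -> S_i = 864 + 10*i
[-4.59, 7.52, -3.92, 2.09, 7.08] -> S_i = Random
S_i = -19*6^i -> [-19, -114, -684, -4104, -24624]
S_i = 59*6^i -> [59, 354, 2124, 12744, 76464]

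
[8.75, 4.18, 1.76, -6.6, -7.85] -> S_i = Random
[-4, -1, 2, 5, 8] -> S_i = -4 + 3*i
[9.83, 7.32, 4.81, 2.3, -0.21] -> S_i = 9.83 + -2.51*i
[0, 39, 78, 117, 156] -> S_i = 0 + 39*i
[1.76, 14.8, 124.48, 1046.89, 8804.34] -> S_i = 1.76*8.41^i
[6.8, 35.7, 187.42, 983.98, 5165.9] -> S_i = 6.80*5.25^i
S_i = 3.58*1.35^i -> [3.58, 4.83, 6.52, 8.81, 11.89]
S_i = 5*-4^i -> [5, -20, 80, -320, 1280]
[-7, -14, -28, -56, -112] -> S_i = -7*2^i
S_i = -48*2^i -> [-48, -96, -192, -384, -768]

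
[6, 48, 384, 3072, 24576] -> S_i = 6*8^i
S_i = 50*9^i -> [50, 450, 4050, 36450, 328050]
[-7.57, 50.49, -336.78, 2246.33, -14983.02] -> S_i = -7.57*(-6.67)^i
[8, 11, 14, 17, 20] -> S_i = 8 + 3*i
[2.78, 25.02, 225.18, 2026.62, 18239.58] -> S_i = 2.78*9.00^i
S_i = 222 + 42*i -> [222, 264, 306, 348, 390]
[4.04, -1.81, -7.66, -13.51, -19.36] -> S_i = 4.04 + -5.85*i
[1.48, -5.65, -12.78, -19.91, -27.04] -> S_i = 1.48 + -7.13*i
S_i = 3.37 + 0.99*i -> [3.37, 4.36, 5.35, 6.34, 7.33]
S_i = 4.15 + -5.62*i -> [4.15, -1.47, -7.09, -12.71, -18.33]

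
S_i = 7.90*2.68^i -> [7.9, 21.17, 56.74, 152.07, 407.54]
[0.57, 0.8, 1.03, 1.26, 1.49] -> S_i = 0.57 + 0.23*i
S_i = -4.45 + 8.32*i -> [-4.45, 3.87, 12.19, 20.51, 28.83]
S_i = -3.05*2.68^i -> [-3.05, -8.17, -21.91, -58.71, -157.34]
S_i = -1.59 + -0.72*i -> [-1.59, -2.31, -3.03, -3.75, -4.47]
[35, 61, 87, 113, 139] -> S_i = 35 + 26*i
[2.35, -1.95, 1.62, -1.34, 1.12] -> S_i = 2.35*(-0.83)^i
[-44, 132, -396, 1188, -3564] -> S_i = -44*-3^i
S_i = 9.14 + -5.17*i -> [9.14, 3.97, -1.2, -6.37, -11.54]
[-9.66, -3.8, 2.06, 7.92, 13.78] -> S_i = -9.66 + 5.86*i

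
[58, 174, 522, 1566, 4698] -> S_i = 58*3^i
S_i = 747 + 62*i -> [747, 809, 871, 933, 995]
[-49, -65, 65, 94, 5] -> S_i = Random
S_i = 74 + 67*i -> [74, 141, 208, 275, 342]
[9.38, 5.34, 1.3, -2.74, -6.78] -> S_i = 9.38 + -4.04*i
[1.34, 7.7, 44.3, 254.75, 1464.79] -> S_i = 1.34*5.75^i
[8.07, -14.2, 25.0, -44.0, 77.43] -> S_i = 8.07*(-1.76)^i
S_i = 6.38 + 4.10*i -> [6.38, 10.48, 14.58, 18.68, 22.78]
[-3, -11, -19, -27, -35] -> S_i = -3 + -8*i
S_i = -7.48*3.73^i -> [-7.48, -27.9, -104.07, -388.18, -1447.89]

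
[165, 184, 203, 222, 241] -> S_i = 165 + 19*i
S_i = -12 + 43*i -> [-12, 31, 74, 117, 160]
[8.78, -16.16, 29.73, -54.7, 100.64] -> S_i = 8.78*(-1.84)^i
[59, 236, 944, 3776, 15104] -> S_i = 59*4^i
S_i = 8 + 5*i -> [8, 13, 18, 23, 28]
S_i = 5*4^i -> [5, 20, 80, 320, 1280]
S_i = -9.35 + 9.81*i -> [-9.35, 0.46, 10.27, 20.08, 29.89]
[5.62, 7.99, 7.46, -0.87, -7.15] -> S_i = Random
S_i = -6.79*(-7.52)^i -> [-6.79, 51.06, -383.98, 2887.51, -21714.07]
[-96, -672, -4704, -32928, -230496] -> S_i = -96*7^i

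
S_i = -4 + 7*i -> [-4, 3, 10, 17, 24]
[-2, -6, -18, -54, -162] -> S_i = -2*3^i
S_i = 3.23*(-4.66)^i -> [3.23, -15.05, 70.14, -326.86, 1523.16]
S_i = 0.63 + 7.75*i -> [0.63, 8.38, 16.13, 23.88, 31.63]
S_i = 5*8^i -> [5, 40, 320, 2560, 20480]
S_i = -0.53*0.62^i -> [-0.53, -0.33, -0.2, -0.13, -0.08]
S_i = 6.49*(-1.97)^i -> [6.49, -12.79, 25.19, -49.62, 97.75]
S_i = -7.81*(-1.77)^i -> [-7.81, 13.82, -24.47, 43.31, -76.66]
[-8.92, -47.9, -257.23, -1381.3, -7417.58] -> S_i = -8.92*5.37^i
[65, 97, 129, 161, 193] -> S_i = 65 + 32*i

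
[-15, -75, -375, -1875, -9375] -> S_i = -15*5^i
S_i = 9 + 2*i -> [9, 11, 13, 15, 17]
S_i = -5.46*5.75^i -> [-5.46, -31.4, -180.52, -1038.0, -5968.48]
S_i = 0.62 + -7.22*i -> [0.62, -6.6, -13.82, -21.04, -28.26]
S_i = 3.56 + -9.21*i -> [3.56, -5.65, -14.86, -24.07, -33.28]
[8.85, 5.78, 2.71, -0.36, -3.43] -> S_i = 8.85 + -3.07*i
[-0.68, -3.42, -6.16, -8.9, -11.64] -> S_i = -0.68 + -2.74*i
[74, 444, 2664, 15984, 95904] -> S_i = 74*6^i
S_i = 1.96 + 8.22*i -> [1.96, 10.18, 18.4, 26.62, 34.84]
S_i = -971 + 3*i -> [-971, -968, -965, -962, -959]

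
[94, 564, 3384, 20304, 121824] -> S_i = 94*6^i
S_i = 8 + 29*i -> [8, 37, 66, 95, 124]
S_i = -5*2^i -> [-5, -10, -20, -40, -80]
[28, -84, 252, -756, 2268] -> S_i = 28*-3^i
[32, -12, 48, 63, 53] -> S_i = Random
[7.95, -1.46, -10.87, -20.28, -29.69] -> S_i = 7.95 + -9.41*i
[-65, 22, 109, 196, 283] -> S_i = -65 + 87*i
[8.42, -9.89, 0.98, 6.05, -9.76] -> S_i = Random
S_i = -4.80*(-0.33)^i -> [-4.8, 1.58, -0.52, 0.17, -0.06]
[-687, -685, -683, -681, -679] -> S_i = -687 + 2*i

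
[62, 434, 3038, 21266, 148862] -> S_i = 62*7^i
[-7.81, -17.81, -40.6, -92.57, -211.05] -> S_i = -7.81*2.28^i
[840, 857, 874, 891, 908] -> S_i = 840 + 17*i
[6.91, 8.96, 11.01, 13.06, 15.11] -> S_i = 6.91 + 2.05*i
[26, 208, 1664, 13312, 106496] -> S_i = 26*8^i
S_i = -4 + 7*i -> [-4, 3, 10, 17, 24]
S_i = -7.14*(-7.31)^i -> [-7.14, 52.19, -381.53, 2789.01, -20387.68]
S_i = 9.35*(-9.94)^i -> [9.35, -92.94, 923.81, -9182.71, 91276.12]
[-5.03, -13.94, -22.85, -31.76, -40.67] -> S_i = -5.03 + -8.91*i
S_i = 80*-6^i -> [80, -480, 2880, -17280, 103680]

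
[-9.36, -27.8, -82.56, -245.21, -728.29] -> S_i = -9.36*2.97^i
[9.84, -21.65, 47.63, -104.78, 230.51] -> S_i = 9.84*(-2.20)^i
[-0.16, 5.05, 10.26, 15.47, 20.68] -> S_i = -0.16 + 5.21*i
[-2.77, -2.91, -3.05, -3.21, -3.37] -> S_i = -2.77*1.05^i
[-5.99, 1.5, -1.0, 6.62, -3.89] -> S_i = Random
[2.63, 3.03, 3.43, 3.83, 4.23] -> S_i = 2.63 + 0.40*i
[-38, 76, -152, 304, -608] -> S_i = -38*-2^i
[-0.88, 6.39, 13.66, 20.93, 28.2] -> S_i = -0.88 + 7.27*i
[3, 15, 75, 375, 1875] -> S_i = 3*5^i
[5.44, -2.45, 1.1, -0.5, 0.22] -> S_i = 5.44*(-0.45)^i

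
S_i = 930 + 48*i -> [930, 978, 1026, 1074, 1122]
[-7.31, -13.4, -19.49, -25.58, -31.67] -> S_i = -7.31 + -6.09*i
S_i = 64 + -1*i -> [64, 63, 62, 61, 60]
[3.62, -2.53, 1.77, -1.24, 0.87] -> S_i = 3.62*(-0.70)^i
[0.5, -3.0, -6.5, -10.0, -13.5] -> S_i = 0.50 + -3.50*i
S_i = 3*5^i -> [3, 15, 75, 375, 1875]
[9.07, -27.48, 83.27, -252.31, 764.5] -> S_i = 9.07*(-3.03)^i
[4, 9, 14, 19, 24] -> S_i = 4 + 5*i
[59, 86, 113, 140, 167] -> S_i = 59 + 27*i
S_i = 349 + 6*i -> [349, 355, 361, 367, 373]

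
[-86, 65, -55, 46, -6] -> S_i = Random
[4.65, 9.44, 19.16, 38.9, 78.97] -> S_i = 4.65*2.03^i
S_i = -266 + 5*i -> [-266, -261, -256, -251, -246]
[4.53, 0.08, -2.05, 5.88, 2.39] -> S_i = Random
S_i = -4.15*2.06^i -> [-4.15, -8.55, -17.61, -36.28, -74.73]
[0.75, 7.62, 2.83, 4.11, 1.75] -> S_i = Random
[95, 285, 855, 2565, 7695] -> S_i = 95*3^i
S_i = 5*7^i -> [5, 35, 245, 1715, 12005]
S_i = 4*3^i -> [4, 12, 36, 108, 324]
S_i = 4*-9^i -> [4, -36, 324, -2916, 26244]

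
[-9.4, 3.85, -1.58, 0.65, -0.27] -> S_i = -9.40*(-0.41)^i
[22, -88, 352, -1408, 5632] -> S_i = 22*-4^i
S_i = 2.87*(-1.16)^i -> [2.87, -3.33, 3.86, -4.48, 5.2]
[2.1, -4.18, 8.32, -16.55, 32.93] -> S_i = 2.10*(-1.99)^i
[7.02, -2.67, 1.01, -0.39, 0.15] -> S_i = 7.02*(-0.38)^i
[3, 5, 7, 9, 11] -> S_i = 3 + 2*i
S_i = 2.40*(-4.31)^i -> [2.4, -10.34, 44.58, -192.15, 828.17]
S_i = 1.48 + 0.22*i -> [1.48, 1.7, 1.92, 2.14, 2.36]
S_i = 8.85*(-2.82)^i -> [8.85, -24.96, 70.38, -198.47, 559.68]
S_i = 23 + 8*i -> [23, 31, 39, 47, 55]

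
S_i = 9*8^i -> [9, 72, 576, 4608, 36864]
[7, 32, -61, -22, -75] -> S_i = Random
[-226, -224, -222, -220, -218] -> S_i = -226 + 2*i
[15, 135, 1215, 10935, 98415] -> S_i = 15*9^i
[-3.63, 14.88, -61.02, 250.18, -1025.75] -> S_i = -3.63*(-4.10)^i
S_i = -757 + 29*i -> [-757, -728, -699, -670, -641]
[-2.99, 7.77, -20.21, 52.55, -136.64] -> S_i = -2.99*(-2.60)^i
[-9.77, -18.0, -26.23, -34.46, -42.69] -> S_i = -9.77 + -8.23*i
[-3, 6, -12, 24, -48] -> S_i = -3*-2^i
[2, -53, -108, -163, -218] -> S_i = 2 + -55*i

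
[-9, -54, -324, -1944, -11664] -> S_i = -9*6^i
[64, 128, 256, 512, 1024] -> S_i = 64*2^i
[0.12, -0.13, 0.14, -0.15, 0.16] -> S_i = 0.12*(-1.08)^i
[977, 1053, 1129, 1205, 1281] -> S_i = 977 + 76*i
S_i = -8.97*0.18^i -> [-8.97, -1.61, -0.29, -0.05, -0.01]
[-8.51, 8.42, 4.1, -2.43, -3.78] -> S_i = Random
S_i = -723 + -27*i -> [-723, -750, -777, -804, -831]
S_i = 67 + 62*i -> [67, 129, 191, 253, 315]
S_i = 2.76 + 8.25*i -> [2.76, 11.01, 19.26, 27.51, 35.76]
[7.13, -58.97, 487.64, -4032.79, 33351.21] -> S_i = 7.13*(-8.27)^i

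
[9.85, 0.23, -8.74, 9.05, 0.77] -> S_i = Random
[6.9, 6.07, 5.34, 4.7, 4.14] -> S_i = 6.90*0.88^i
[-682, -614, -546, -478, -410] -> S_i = -682 + 68*i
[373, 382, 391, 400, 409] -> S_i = 373 + 9*i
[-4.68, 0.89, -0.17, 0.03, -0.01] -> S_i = -4.68*(-0.19)^i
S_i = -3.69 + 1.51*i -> [-3.69, -2.18, -0.67, 0.84, 2.35]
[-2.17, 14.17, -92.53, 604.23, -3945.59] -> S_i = -2.17*(-6.53)^i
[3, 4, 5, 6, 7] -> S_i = 3 + 1*i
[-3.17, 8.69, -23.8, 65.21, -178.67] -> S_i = -3.17*(-2.74)^i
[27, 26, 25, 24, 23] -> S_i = 27 + -1*i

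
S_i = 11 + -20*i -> [11, -9, -29, -49, -69]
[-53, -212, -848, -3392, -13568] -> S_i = -53*4^i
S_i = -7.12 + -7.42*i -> [-7.12, -14.54, -21.96, -29.38, -36.8]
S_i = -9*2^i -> [-9, -18, -36, -72, -144]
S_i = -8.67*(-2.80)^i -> [-8.67, 24.28, -67.97, 190.32, -532.91]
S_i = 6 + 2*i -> [6, 8, 10, 12, 14]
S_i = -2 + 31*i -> [-2, 29, 60, 91, 122]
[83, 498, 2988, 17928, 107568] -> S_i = 83*6^i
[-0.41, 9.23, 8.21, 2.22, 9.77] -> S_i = Random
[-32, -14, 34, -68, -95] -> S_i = Random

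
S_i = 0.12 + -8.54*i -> [0.12, -8.42, -16.96, -25.5, -34.04]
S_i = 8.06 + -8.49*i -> [8.06, -0.43, -8.92, -17.41, -25.9]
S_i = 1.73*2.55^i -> [1.73, 4.41, 11.25, 28.69, 73.15]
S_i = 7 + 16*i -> [7, 23, 39, 55, 71]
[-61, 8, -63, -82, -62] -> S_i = Random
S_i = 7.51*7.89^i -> [7.51, 59.25, 467.51, 3688.68, 29103.68]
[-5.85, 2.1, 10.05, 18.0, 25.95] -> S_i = -5.85 + 7.95*i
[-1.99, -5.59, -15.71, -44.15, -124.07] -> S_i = -1.99*2.81^i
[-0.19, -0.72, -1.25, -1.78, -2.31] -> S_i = -0.19 + -0.53*i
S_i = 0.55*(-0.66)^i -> [0.55, -0.36, 0.24, -0.16, 0.1]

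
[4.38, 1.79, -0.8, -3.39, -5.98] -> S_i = 4.38 + -2.59*i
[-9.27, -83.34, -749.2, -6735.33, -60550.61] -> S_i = -9.27*8.99^i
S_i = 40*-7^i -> [40, -280, 1960, -13720, 96040]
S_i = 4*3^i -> [4, 12, 36, 108, 324]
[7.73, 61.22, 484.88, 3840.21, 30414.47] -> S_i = 7.73*7.92^i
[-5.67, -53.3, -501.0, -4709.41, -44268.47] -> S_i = -5.67*9.40^i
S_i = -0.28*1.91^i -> [-0.28, -0.53, -1.02, -1.95, -3.73]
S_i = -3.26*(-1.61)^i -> [-3.26, 5.25, -8.45, 13.6, -21.9]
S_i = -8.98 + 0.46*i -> [-8.98, -8.52, -8.06, -7.6, -7.14]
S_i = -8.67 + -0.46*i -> [-8.67, -9.13, -9.59, -10.05, -10.51]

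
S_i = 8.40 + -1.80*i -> [8.4, 6.6, 4.8, 3.0, 1.2]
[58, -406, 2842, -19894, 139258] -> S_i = 58*-7^i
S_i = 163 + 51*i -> [163, 214, 265, 316, 367]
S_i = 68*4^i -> [68, 272, 1088, 4352, 17408]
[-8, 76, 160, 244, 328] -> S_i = -8 + 84*i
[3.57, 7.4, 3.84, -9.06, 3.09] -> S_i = Random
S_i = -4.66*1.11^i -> [-4.66, -5.17, -5.74, -6.37, -7.07]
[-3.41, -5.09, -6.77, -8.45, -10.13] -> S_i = -3.41 + -1.68*i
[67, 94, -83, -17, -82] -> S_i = Random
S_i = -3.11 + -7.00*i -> [-3.11, -10.11, -17.11, -24.11, -31.11]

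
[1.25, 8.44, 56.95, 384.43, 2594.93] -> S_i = 1.25*6.75^i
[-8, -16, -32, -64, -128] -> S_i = -8*2^i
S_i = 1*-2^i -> [1, -2, 4, -8, 16]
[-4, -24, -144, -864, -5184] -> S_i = -4*6^i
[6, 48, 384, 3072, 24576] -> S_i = 6*8^i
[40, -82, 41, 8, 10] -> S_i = Random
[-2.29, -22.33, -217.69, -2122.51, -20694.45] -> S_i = -2.29*9.75^i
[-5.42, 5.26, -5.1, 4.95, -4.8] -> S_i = -5.42*(-0.97)^i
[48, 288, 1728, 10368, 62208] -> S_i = 48*6^i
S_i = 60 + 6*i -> [60, 66, 72, 78, 84]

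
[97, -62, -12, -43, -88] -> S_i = Random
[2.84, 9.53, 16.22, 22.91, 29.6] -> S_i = 2.84 + 6.69*i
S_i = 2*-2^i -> [2, -4, 8, -16, 32]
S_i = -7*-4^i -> [-7, 28, -112, 448, -1792]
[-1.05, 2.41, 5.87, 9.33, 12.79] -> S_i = -1.05 + 3.46*i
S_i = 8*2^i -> [8, 16, 32, 64, 128]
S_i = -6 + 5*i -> [-6, -1, 4, 9, 14]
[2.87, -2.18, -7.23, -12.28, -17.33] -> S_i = 2.87 + -5.05*i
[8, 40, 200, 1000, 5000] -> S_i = 8*5^i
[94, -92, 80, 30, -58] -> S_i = Random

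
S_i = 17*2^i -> [17, 34, 68, 136, 272]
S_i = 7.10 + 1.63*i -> [7.1, 8.73, 10.36, 11.99, 13.62]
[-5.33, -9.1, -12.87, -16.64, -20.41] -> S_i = -5.33 + -3.77*i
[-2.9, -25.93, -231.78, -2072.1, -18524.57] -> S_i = -2.90*8.94^i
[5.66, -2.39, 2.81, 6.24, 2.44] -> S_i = Random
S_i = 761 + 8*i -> [761, 769, 777, 785, 793]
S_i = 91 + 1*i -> [91, 92, 93, 94, 95]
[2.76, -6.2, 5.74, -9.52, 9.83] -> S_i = Random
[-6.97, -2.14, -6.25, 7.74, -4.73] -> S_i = Random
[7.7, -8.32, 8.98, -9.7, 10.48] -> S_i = 7.70*(-1.08)^i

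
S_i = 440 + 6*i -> [440, 446, 452, 458, 464]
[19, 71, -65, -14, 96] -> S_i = Random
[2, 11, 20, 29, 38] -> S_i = 2 + 9*i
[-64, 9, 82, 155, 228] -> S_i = -64 + 73*i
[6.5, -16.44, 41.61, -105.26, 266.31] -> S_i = 6.50*(-2.53)^i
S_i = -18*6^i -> [-18, -108, -648, -3888, -23328]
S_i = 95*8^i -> [95, 760, 6080, 48640, 389120]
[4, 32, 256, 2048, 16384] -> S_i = 4*8^i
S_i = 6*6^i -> [6, 36, 216, 1296, 7776]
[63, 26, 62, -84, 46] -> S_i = Random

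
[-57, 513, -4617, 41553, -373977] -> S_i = -57*-9^i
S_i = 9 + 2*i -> [9, 11, 13, 15, 17]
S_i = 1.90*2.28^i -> [1.9, 4.33, 9.88, 22.52, 51.34]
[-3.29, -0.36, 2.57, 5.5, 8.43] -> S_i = -3.29 + 2.93*i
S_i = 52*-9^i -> [52, -468, 4212, -37908, 341172]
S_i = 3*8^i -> [3, 24, 192, 1536, 12288]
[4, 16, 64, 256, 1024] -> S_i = 4*4^i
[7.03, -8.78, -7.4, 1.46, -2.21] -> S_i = Random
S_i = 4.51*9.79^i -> [4.51, 44.15, 432.26, 4231.79, 41429.27]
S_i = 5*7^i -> [5, 35, 245, 1715, 12005]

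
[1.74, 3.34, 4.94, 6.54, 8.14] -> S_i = 1.74 + 1.60*i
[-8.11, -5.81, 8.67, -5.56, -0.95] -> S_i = Random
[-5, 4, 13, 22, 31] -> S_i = -5 + 9*i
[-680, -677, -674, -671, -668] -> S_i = -680 + 3*i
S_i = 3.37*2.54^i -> [3.37, 8.56, 21.74, 55.22, 140.27]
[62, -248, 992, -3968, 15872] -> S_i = 62*-4^i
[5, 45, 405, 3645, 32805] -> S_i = 5*9^i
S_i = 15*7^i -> [15, 105, 735, 5145, 36015]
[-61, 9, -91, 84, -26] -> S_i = Random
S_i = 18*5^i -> [18, 90, 450, 2250, 11250]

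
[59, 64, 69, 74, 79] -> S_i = 59 + 5*i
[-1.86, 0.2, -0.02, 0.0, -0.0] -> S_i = -1.86*(-0.11)^i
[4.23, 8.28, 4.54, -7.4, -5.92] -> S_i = Random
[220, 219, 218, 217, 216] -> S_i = 220 + -1*i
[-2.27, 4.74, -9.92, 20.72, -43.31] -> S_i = -2.27*(-2.09)^i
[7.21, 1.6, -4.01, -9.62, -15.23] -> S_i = 7.21 + -5.61*i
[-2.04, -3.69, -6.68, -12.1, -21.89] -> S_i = -2.04*1.81^i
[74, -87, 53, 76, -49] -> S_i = Random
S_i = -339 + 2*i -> [-339, -337, -335, -333, -331]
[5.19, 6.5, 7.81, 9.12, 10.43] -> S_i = 5.19 + 1.31*i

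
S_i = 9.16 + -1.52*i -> [9.16, 7.64, 6.12, 4.6, 3.08]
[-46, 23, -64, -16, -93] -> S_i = Random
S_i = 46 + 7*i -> [46, 53, 60, 67, 74]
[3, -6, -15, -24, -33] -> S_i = 3 + -9*i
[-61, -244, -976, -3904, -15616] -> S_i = -61*4^i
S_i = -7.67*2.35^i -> [-7.67, -18.02, -42.36, -99.54, -233.92]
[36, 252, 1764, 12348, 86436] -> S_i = 36*7^i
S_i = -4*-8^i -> [-4, 32, -256, 2048, -16384]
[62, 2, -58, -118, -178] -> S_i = 62 + -60*i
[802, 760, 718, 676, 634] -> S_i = 802 + -42*i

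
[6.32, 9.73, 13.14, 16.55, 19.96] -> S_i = 6.32 + 3.41*i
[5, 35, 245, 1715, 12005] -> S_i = 5*7^i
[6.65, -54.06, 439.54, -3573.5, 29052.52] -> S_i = 6.65*(-8.13)^i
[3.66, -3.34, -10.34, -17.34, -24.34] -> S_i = 3.66 + -7.00*i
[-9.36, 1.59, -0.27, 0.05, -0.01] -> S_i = -9.36*(-0.17)^i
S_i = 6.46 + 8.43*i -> [6.46, 14.89, 23.32, 31.75, 40.18]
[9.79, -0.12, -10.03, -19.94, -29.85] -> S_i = 9.79 + -9.91*i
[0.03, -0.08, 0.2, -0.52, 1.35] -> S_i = 0.03*(-2.59)^i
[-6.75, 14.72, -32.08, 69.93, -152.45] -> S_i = -6.75*(-2.18)^i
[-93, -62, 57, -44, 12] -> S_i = Random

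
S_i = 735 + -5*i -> [735, 730, 725, 720, 715]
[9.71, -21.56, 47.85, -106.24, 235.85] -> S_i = 9.71*(-2.22)^i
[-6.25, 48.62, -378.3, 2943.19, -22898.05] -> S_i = -6.25*(-7.78)^i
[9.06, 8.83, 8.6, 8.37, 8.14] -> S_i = 9.06 + -0.23*i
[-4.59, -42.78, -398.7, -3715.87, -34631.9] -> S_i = -4.59*9.32^i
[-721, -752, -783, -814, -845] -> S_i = -721 + -31*i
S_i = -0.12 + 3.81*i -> [-0.12, 3.69, 7.5, 11.31, 15.12]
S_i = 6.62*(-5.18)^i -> [6.62, -34.29, 177.63, -920.13, 4766.25]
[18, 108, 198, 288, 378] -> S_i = 18 + 90*i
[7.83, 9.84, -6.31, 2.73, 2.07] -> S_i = Random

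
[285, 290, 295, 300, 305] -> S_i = 285 + 5*i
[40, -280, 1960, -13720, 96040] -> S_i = 40*-7^i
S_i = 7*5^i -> [7, 35, 175, 875, 4375]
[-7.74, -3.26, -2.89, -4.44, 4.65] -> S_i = Random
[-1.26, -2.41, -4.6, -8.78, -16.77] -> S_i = -1.26*1.91^i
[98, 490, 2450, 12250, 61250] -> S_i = 98*5^i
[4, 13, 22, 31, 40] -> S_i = 4 + 9*i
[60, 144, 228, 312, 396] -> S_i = 60 + 84*i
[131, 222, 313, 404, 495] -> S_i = 131 + 91*i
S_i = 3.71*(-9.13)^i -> [3.71, -33.87, 309.25, -2823.49, 25778.46]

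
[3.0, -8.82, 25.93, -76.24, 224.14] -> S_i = 3.00*(-2.94)^i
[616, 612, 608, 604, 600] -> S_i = 616 + -4*i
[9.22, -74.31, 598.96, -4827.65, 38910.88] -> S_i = 9.22*(-8.06)^i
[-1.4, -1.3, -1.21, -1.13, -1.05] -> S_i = -1.40*0.93^i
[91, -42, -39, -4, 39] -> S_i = Random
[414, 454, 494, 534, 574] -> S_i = 414 + 40*i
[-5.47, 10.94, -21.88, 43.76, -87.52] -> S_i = -5.47*(-2.00)^i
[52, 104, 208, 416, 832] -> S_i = 52*2^i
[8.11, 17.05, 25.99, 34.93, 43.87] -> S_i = 8.11 + 8.94*i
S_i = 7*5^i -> [7, 35, 175, 875, 4375]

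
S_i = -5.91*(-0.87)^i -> [-5.91, 5.14, -4.47, 3.89, -3.39]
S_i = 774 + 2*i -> [774, 776, 778, 780, 782]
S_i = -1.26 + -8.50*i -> [-1.26, -9.76, -18.26, -26.76, -35.26]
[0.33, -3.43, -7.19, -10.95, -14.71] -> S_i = 0.33 + -3.76*i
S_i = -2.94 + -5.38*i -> [-2.94, -8.32, -13.7, -19.08, -24.46]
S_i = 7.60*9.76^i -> [7.6, 74.18, 723.96, 7065.83, 68962.48]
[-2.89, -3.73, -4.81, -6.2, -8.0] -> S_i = -2.89*1.29^i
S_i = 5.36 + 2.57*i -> [5.36, 7.93, 10.5, 13.07, 15.64]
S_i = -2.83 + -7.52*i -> [-2.83, -10.35, -17.87, -25.39, -32.91]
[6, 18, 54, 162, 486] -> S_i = 6*3^i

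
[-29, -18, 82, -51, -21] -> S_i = Random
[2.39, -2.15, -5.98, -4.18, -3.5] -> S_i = Random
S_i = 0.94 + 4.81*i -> [0.94, 5.75, 10.56, 15.37, 20.18]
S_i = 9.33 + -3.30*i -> [9.33, 6.03, 2.73, -0.57, -3.87]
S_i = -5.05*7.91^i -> [-5.05, -39.95, -315.97, -2499.31, -19769.57]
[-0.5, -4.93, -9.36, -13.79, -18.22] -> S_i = -0.50 + -4.43*i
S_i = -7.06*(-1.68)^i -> [-7.06, 11.86, -19.93, 33.48, -56.24]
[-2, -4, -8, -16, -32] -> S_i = -2*2^i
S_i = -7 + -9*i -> [-7, -16, -25, -34, -43]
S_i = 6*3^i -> [6, 18, 54, 162, 486]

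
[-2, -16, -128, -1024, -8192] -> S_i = -2*8^i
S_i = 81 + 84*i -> [81, 165, 249, 333, 417]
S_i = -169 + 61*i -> [-169, -108, -47, 14, 75]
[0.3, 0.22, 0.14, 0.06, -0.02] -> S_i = 0.30 + -0.08*i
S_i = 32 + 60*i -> [32, 92, 152, 212, 272]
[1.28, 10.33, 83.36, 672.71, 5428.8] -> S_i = 1.28*8.07^i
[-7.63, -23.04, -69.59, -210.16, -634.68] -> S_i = -7.63*3.02^i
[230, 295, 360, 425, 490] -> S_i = 230 + 65*i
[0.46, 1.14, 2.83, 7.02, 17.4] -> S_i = 0.46*2.48^i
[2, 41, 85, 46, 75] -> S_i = Random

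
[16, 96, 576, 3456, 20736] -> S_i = 16*6^i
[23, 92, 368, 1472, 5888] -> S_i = 23*4^i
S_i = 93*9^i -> [93, 837, 7533, 67797, 610173]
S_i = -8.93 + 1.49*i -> [-8.93, -7.44, -5.95, -4.46, -2.97]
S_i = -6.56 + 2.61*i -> [-6.56, -3.95, -1.34, 1.27, 3.88]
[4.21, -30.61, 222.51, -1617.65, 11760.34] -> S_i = 4.21*(-7.27)^i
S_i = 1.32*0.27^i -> [1.32, 0.36, 0.1, 0.03, 0.01]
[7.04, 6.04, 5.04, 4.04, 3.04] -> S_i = 7.04 + -1.00*i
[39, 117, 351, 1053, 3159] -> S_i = 39*3^i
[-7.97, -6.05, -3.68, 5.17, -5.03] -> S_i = Random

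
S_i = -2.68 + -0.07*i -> [-2.68, -2.75, -2.82, -2.89, -2.96]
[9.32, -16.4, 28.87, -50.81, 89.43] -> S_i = 9.32*(-1.76)^i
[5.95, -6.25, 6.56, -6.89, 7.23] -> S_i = 5.95*(-1.05)^i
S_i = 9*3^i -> [9, 27, 81, 243, 729]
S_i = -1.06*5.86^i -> [-1.06, -6.21, -36.4, -213.3, -1249.96]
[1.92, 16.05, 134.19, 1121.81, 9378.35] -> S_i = 1.92*8.36^i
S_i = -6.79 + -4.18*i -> [-6.79, -10.97, -15.15, -19.33, -23.51]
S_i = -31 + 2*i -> [-31, -29, -27, -25, -23]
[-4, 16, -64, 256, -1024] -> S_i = -4*-4^i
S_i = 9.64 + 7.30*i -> [9.64, 16.94, 24.24, 31.54, 38.84]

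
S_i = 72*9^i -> [72, 648, 5832, 52488, 472392]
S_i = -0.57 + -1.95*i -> [-0.57, -2.52, -4.47, -6.42, -8.37]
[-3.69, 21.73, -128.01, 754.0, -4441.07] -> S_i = -3.69*(-5.89)^i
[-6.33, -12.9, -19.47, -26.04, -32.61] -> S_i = -6.33 + -6.57*i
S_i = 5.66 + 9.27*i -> [5.66, 14.93, 24.2, 33.47, 42.74]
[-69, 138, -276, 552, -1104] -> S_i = -69*-2^i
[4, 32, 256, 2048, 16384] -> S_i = 4*8^i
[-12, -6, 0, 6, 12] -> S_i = -12 + 6*i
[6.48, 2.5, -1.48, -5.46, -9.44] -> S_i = 6.48 + -3.98*i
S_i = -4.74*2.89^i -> [-4.74, -13.7, -39.59, -114.41, -330.65]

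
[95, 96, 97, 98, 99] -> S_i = 95 + 1*i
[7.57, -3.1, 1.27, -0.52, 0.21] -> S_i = 7.57*(-0.41)^i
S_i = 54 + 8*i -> [54, 62, 70, 78, 86]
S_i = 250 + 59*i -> [250, 309, 368, 427, 486]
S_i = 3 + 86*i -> [3, 89, 175, 261, 347]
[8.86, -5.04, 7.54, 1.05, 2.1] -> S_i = Random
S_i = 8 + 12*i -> [8, 20, 32, 44, 56]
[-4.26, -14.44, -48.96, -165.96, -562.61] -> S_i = -4.26*3.39^i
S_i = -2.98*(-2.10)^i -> [-2.98, 6.26, -13.14, 27.6, -57.96]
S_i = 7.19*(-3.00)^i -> [7.19, -21.57, 64.71, -194.13, 582.39]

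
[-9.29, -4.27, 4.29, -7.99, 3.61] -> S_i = Random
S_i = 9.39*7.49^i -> [9.39, 70.33, 526.78, 3945.58, 29552.41]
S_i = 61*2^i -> [61, 122, 244, 488, 976]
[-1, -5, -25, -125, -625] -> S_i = -1*5^i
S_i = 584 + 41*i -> [584, 625, 666, 707, 748]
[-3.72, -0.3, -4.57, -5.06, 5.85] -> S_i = Random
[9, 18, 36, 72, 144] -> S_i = 9*2^i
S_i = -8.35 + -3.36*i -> [-8.35, -11.71, -15.07, -18.43, -21.79]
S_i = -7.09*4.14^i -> [-7.09, -29.35, -121.52, -503.09, -2082.8]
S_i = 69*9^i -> [69, 621, 5589, 50301, 452709]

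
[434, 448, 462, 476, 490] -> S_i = 434 + 14*i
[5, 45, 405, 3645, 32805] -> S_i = 5*9^i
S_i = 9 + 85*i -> [9, 94, 179, 264, 349]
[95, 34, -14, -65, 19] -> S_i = Random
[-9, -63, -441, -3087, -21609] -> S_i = -9*7^i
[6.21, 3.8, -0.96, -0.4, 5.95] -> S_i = Random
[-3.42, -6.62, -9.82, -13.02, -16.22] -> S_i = -3.42 + -3.20*i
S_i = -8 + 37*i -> [-8, 29, 66, 103, 140]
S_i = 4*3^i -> [4, 12, 36, 108, 324]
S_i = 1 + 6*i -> [1, 7, 13, 19, 25]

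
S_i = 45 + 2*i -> [45, 47, 49, 51, 53]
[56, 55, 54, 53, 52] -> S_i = 56 + -1*i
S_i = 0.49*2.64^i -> [0.49, 1.29, 3.42, 9.02, 23.8]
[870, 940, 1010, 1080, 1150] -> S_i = 870 + 70*i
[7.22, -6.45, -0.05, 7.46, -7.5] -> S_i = Random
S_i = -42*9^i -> [-42, -378, -3402, -30618, -275562]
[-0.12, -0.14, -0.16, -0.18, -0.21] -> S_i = -0.12*1.15^i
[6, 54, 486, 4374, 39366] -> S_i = 6*9^i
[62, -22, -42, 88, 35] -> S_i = Random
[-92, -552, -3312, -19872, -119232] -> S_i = -92*6^i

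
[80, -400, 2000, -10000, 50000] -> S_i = 80*-5^i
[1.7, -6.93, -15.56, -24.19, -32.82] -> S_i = 1.70 + -8.63*i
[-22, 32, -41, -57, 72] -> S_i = Random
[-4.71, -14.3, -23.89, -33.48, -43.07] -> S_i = -4.71 + -9.59*i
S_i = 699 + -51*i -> [699, 648, 597, 546, 495]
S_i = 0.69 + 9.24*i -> [0.69, 9.93, 19.17, 28.41, 37.65]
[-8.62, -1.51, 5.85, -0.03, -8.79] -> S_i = Random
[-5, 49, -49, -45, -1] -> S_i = Random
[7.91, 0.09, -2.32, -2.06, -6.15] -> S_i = Random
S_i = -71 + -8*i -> [-71, -79, -87, -95, -103]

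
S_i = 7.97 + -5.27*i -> [7.97, 2.7, -2.57, -7.84, -13.11]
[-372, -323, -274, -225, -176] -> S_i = -372 + 49*i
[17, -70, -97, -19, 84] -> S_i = Random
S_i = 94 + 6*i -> [94, 100, 106, 112, 118]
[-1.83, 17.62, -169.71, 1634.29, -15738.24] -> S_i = -1.83*(-9.63)^i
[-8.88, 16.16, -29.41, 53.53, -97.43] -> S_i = -8.88*(-1.82)^i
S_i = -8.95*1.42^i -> [-8.95, -12.71, -18.05, -25.63, -36.39]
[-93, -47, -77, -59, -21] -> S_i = Random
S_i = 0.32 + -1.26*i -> [0.32, -0.94, -2.2, -3.46, -4.72]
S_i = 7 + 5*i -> [7, 12, 17, 22, 27]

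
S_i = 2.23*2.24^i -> [2.23, 5.0, 11.19, 25.06, 56.14]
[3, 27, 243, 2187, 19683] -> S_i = 3*9^i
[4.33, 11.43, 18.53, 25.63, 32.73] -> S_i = 4.33 + 7.10*i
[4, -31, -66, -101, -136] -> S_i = 4 + -35*i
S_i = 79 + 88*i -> [79, 167, 255, 343, 431]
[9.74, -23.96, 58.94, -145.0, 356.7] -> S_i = 9.74*(-2.46)^i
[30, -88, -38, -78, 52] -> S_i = Random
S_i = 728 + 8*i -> [728, 736, 744, 752, 760]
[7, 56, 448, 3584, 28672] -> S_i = 7*8^i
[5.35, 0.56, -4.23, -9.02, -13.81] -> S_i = 5.35 + -4.79*i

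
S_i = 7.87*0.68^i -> [7.87, 5.35, 3.64, 2.47, 1.68]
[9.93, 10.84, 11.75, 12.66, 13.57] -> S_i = 9.93 + 0.91*i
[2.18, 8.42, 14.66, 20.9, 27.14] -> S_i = 2.18 + 6.24*i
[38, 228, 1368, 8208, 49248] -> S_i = 38*6^i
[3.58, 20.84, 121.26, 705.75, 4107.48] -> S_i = 3.58*5.82^i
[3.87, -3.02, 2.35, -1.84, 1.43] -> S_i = 3.87*(-0.78)^i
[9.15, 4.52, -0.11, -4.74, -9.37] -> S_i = 9.15 + -4.63*i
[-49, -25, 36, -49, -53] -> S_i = Random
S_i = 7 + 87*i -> [7, 94, 181, 268, 355]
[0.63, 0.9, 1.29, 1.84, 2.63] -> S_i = 0.63*1.43^i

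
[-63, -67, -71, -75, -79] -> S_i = -63 + -4*i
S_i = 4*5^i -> [4, 20, 100, 500, 2500]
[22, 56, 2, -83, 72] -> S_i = Random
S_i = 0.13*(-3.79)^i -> [0.13, -0.49, 1.87, -7.08, 26.82]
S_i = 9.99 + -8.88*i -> [9.99, 1.11, -7.77, -16.65, -25.53]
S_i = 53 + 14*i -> [53, 67, 81, 95, 109]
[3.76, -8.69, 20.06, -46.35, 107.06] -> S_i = 3.76*(-2.31)^i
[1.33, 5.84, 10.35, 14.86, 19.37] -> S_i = 1.33 + 4.51*i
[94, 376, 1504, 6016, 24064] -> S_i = 94*4^i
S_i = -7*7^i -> [-7, -49, -343, -2401, -16807]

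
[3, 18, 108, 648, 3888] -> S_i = 3*6^i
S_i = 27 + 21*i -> [27, 48, 69, 90, 111]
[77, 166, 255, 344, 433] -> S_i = 77 + 89*i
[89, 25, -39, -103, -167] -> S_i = 89 + -64*i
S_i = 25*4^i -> [25, 100, 400, 1600, 6400]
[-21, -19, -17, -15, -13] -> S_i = -21 + 2*i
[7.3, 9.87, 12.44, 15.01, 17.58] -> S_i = 7.30 + 2.57*i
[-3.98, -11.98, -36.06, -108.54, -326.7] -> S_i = -3.98*3.01^i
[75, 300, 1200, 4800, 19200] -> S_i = 75*4^i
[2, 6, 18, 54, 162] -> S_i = 2*3^i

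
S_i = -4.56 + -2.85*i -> [-4.56, -7.41, -10.26, -13.11, -15.96]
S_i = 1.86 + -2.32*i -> [1.86, -0.46, -2.78, -5.1, -7.42]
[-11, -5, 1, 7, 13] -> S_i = -11 + 6*i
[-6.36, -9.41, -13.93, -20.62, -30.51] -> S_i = -6.36*1.48^i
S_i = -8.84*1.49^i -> [-8.84, -13.17, -19.63, -29.24, -43.57]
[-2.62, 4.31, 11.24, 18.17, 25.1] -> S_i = -2.62 + 6.93*i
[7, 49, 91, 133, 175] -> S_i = 7 + 42*i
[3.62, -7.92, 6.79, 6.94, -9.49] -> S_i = Random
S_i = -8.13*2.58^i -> [-8.13, -20.98, -54.12, -139.62, -360.22]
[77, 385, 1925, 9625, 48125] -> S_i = 77*5^i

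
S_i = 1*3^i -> [1, 3, 9, 27, 81]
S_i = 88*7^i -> [88, 616, 4312, 30184, 211288]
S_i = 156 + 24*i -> [156, 180, 204, 228, 252]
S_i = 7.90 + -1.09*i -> [7.9, 6.81, 5.72, 4.63, 3.54]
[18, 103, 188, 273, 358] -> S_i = 18 + 85*i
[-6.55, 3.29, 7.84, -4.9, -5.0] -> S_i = Random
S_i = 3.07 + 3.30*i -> [3.07, 6.37, 9.67, 12.97, 16.27]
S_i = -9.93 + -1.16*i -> [-9.93, -11.09, -12.25, -13.41, -14.57]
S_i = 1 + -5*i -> [1, -4, -9, -14, -19]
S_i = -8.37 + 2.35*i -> [-8.37, -6.02, -3.67, -1.32, 1.03]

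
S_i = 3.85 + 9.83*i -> [3.85, 13.68, 23.51, 33.34, 43.17]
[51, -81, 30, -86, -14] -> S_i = Random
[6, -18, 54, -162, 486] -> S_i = 6*-3^i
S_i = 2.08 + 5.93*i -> [2.08, 8.01, 13.94, 19.87, 25.8]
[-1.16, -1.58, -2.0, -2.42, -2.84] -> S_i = -1.16 + -0.42*i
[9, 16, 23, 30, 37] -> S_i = 9 + 7*i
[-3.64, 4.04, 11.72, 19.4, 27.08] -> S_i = -3.64 + 7.68*i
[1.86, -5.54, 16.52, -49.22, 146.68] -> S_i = 1.86*(-2.98)^i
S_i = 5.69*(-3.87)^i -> [5.69, -22.02, 85.22, -329.8, 1276.31]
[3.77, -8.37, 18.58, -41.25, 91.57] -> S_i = 3.77*(-2.22)^i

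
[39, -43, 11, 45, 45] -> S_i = Random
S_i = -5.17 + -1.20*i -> [-5.17, -6.37, -7.57, -8.77, -9.97]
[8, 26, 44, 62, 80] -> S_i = 8 + 18*i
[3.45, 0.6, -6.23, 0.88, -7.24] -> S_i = Random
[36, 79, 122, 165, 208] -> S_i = 36 + 43*i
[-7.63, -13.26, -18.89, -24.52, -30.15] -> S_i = -7.63 + -5.63*i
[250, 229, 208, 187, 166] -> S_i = 250 + -21*i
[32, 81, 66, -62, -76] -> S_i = Random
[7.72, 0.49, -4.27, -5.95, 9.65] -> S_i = Random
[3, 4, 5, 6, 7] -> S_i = 3 + 1*i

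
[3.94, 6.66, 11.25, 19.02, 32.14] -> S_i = 3.94*1.69^i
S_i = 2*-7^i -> [2, -14, 98, -686, 4802]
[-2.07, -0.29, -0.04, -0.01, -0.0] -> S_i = -2.07*0.14^i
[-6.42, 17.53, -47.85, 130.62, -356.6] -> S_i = -6.42*(-2.73)^i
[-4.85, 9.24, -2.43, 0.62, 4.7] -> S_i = Random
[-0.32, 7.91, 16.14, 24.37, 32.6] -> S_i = -0.32 + 8.23*i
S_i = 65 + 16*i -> [65, 81, 97, 113, 129]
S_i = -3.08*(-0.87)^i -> [-3.08, 2.68, -2.33, 2.03, -1.76]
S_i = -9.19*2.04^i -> [-9.19, -18.75, -38.25, -78.02, -159.16]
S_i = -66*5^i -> [-66, -330, -1650, -8250, -41250]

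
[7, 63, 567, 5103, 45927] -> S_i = 7*9^i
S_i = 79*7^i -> [79, 553, 3871, 27097, 189679]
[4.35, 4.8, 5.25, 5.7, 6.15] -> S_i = 4.35 + 0.45*i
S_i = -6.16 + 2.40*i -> [-6.16, -3.76, -1.36, 1.04, 3.44]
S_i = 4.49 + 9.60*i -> [4.49, 14.09, 23.69, 33.29, 42.89]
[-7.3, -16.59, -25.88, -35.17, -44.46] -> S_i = -7.30 + -9.29*i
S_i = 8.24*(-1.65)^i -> [8.24, -13.6, 22.43, -37.02, 61.07]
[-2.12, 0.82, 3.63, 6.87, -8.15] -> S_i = Random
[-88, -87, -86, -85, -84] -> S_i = -88 + 1*i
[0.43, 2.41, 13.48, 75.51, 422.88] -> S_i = 0.43*5.60^i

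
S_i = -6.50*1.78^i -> [-6.5, -11.57, -20.59, -36.66, -65.25]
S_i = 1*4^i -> [1, 4, 16, 64, 256]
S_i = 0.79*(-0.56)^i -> [0.79, -0.44, 0.25, -0.14, 0.08]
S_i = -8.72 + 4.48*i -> [-8.72, -4.24, 0.24, 4.72, 9.2]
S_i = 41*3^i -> [41, 123, 369, 1107, 3321]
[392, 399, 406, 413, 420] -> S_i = 392 + 7*i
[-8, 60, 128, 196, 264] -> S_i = -8 + 68*i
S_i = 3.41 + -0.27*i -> [3.41, 3.14, 2.87, 2.6, 2.33]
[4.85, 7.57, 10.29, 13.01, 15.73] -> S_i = 4.85 + 2.72*i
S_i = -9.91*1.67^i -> [-9.91, -16.55, -27.64, -46.16, -77.08]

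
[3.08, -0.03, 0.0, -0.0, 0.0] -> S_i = 3.08*(-0.01)^i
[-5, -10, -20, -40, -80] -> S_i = -5*2^i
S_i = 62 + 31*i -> [62, 93, 124, 155, 186]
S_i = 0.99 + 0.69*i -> [0.99, 1.68, 2.37, 3.06, 3.75]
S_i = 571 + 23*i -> [571, 594, 617, 640, 663]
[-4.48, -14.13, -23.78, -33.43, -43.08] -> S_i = -4.48 + -9.65*i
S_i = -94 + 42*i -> [-94, -52, -10, 32, 74]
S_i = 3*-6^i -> [3, -18, 108, -648, 3888]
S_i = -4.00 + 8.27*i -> [-4.0, 4.27, 12.54, 20.81, 29.08]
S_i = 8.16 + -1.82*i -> [8.16, 6.34, 4.52, 2.7, 0.88]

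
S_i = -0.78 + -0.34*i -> [-0.78, -1.12, -1.46, -1.8, -2.14]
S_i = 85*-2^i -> [85, -170, 340, -680, 1360]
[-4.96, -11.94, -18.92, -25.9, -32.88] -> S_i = -4.96 + -6.98*i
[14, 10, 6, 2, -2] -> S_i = 14 + -4*i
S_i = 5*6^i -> [5, 30, 180, 1080, 6480]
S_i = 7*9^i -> [7, 63, 567, 5103, 45927]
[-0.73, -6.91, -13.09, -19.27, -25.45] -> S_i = -0.73 + -6.18*i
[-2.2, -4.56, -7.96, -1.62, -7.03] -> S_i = Random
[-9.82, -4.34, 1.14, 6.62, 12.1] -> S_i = -9.82 + 5.48*i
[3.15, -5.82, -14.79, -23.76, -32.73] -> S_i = 3.15 + -8.97*i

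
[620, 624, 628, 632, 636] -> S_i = 620 + 4*i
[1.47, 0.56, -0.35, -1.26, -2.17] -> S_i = 1.47 + -0.91*i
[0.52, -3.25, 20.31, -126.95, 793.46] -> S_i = 0.52*(-6.25)^i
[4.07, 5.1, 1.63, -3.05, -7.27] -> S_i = Random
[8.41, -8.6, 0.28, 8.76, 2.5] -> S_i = Random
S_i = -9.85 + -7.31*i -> [-9.85, -17.16, -24.47, -31.78, -39.09]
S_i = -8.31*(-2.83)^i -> [-8.31, 23.52, -66.55, 188.35, -533.02]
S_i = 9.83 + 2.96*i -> [9.83, 12.79, 15.75, 18.71, 21.67]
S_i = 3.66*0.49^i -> [3.66, 1.79, 0.88, 0.43, 0.21]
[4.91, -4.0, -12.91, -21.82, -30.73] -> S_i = 4.91 + -8.91*i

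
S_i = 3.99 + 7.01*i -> [3.99, 11.0, 18.01, 25.02, 32.03]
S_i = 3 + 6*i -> [3, 9, 15, 21, 27]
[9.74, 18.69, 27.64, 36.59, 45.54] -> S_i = 9.74 + 8.95*i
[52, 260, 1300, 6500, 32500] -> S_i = 52*5^i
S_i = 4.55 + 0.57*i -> [4.55, 5.12, 5.69, 6.26, 6.83]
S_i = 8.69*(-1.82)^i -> [8.69, -15.82, 28.78, -52.39, 95.35]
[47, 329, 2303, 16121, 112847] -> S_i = 47*7^i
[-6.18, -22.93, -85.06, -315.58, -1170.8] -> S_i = -6.18*3.71^i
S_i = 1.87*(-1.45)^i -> [1.87, -2.71, 3.93, -5.7, 8.27]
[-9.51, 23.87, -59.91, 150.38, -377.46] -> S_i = -9.51*(-2.51)^i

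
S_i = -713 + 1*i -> [-713, -712, -711, -710, -709]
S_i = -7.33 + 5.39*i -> [-7.33, -1.94, 3.45, 8.84, 14.23]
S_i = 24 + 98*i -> [24, 122, 220, 318, 416]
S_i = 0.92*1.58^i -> [0.92, 1.45, 2.3, 3.63, 5.73]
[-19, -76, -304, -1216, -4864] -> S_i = -19*4^i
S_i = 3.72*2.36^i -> [3.72, 8.78, 20.72, 48.9, 115.4]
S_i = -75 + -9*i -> [-75, -84, -93, -102, -111]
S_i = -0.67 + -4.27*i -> [-0.67, -4.94, -9.21, -13.48, -17.75]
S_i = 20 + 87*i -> [20, 107, 194, 281, 368]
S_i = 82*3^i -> [82, 246, 738, 2214, 6642]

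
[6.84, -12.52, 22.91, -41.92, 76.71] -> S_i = 6.84*(-1.83)^i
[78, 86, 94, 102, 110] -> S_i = 78 + 8*i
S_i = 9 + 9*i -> [9, 18, 27, 36, 45]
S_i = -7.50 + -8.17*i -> [-7.5, -15.67, -23.84, -32.01, -40.18]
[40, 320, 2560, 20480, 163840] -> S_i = 40*8^i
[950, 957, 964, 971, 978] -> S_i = 950 + 7*i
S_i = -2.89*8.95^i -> [-2.89, -25.87, -231.5, -2071.89, -18543.43]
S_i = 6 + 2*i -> [6, 8, 10, 12, 14]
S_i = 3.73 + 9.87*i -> [3.73, 13.6, 23.47, 33.34, 43.21]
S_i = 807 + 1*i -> [807, 808, 809, 810, 811]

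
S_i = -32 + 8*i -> [-32, -24, -16, -8, 0]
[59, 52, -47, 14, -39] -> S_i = Random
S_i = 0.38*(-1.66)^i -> [0.38, -0.63, 1.05, -1.74, 2.89]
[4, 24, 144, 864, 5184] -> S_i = 4*6^i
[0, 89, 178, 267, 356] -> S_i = 0 + 89*i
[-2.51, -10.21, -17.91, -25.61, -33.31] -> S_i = -2.51 + -7.70*i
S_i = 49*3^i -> [49, 147, 441, 1323, 3969]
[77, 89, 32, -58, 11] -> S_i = Random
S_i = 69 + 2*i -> [69, 71, 73, 75, 77]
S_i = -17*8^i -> [-17, -136, -1088, -8704, -69632]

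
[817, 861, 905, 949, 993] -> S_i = 817 + 44*i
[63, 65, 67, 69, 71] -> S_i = 63 + 2*i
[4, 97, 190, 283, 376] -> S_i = 4 + 93*i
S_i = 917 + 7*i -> [917, 924, 931, 938, 945]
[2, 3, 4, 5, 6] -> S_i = 2 + 1*i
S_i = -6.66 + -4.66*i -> [-6.66, -11.32, -15.98, -20.64, -25.3]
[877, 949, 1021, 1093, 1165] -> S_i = 877 + 72*i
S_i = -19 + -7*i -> [-19, -26, -33, -40, -47]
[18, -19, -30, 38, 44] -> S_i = Random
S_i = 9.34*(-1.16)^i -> [9.34, -10.83, 12.57, -14.58, 16.91]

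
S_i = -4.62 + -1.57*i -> [-4.62, -6.19, -7.76, -9.33, -10.9]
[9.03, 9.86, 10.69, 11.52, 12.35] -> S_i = 9.03 + 0.83*i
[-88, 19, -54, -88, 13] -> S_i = Random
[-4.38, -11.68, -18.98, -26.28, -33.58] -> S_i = -4.38 + -7.30*i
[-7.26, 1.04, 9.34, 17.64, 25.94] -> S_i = -7.26 + 8.30*i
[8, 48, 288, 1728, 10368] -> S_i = 8*6^i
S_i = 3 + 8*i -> [3, 11, 19, 27, 35]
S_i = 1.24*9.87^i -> [1.24, 12.24, 120.8, 1192.27, 11767.66]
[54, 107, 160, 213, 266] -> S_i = 54 + 53*i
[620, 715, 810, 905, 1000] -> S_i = 620 + 95*i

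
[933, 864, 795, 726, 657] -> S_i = 933 + -69*i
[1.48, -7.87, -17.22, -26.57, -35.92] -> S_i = 1.48 + -9.35*i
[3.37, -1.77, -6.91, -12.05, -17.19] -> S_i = 3.37 + -5.14*i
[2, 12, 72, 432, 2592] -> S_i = 2*6^i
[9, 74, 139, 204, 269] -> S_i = 9 + 65*i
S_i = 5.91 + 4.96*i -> [5.91, 10.87, 15.83, 20.79, 25.75]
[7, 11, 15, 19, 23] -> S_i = 7 + 4*i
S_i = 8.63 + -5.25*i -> [8.63, 3.38, -1.87, -7.12, -12.37]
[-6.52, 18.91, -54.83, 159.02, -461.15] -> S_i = -6.52*(-2.90)^i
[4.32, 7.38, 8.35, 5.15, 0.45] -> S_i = Random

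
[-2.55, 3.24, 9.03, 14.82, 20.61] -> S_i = -2.55 + 5.79*i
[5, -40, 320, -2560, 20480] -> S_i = 5*-8^i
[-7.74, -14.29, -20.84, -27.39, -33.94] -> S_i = -7.74 + -6.55*i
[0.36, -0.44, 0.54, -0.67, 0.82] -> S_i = 0.36*(-1.23)^i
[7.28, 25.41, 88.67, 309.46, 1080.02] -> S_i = 7.28*3.49^i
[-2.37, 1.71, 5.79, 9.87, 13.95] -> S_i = -2.37 + 4.08*i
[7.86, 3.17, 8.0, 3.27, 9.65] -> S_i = Random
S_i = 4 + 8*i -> [4, 12, 20, 28, 36]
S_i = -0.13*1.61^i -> [-0.13, -0.21, -0.34, -0.54, -0.87]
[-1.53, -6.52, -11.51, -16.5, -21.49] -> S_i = -1.53 + -4.99*i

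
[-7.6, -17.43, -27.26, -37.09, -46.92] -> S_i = -7.60 + -9.83*i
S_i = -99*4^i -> [-99, -396, -1584, -6336, -25344]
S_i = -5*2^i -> [-5, -10, -20, -40, -80]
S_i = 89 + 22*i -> [89, 111, 133, 155, 177]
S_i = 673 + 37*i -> [673, 710, 747, 784, 821]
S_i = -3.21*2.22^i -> [-3.21, -7.13, -15.82, -35.12, -77.97]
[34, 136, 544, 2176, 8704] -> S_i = 34*4^i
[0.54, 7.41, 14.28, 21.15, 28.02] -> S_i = 0.54 + 6.87*i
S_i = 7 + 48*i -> [7, 55, 103, 151, 199]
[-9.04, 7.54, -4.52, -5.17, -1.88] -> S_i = Random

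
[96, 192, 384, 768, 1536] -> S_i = 96*2^i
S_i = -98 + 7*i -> [-98, -91, -84, -77, -70]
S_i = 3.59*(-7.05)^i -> [3.59, -25.31, 178.43, -1257.95, 8868.52]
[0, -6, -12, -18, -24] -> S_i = 0 + -6*i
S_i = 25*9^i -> [25, 225, 2025, 18225, 164025]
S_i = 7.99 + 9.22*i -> [7.99, 17.21, 26.43, 35.65, 44.87]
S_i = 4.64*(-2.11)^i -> [4.64, -9.79, 20.66, -43.59, 91.97]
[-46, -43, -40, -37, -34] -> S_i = -46 + 3*i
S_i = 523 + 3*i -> [523, 526, 529, 532, 535]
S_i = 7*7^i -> [7, 49, 343, 2401, 16807]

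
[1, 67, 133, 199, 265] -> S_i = 1 + 66*i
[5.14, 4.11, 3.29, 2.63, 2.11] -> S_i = 5.14*0.80^i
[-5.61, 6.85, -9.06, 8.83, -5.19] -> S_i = Random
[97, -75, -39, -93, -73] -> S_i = Random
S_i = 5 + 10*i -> [5, 15, 25, 35, 45]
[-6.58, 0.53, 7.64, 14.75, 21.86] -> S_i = -6.58 + 7.11*i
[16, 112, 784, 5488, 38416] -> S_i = 16*7^i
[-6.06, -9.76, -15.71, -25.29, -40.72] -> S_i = -6.06*1.61^i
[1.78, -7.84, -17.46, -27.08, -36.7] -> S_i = 1.78 + -9.62*i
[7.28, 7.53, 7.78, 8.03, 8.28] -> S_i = 7.28 + 0.25*i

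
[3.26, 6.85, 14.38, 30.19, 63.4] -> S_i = 3.26*2.10^i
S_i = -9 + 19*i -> [-9, 10, 29, 48, 67]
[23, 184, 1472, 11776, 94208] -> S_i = 23*8^i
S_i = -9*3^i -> [-9, -27, -81, -243, -729]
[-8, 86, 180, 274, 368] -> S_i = -8 + 94*i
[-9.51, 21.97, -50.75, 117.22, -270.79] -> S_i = -9.51*(-2.31)^i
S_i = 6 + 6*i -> [6, 12, 18, 24, 30]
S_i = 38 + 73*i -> [38, 111, 184, 257, 330]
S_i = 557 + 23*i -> [557, 580, 603, 626, 649]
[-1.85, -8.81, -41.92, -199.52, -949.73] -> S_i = -1.85*4.76^i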